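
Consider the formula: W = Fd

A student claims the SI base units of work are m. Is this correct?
Units of each symbol in W = Fd:
  F (force): kg·m/s²
  d (displacement): m

Multiplying the contributions: [kg·m/s²] · [m]
Adding exponents of each base unit: kg: 1, m: 2, s: -2
SI base units of work: kg·m²/s²

The claimed units m (exponents m: 1) do not match the derived units kg·m²/s² (exponents kg: 1, m: 2, s: -2), so the claim is incorrect.

Answer: No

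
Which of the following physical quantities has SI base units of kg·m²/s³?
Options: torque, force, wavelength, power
Checking the SI base units of each option:
  torque (τ = Fr): kg·m²/s²  ✗
  force (F = ma): kg·m/s²  ✗
  wavelength (λ = v/f): m  ✗
  power (P = W/t): kg·m²/s³  ✓ matches

Only power has units kg·m²/s³.

Answer: power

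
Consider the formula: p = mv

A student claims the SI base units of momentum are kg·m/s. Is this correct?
Units of each symbol in p = mv:
  m (mass): kg
  v (velocity): m/s

Multiplying the contributions: [kg] · [m/s]
Adding exponents of each base unit: kg: 1, m: 1, s: -1
SI base units of momentum: kg·m/s

The claimed units kg·m/s match the derived units, so the claim is correct.

Answer: Yes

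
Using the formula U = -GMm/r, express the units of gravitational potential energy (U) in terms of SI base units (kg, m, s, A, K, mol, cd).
Units of each symbol in U = -GMm/r:
  G (gravitational constant): m³/(kg·s²)
  M (mass): kg
  m (mass): kg
  r (distance): m  → in the denominator, contributes 1/m
  The minus sign does not affect the units.

Multiplying the contributions: [m³/(kg·s²)] · [kg] · [kg] · [1/m]
Adding exponents of each base unit: kg: 1, m: 2, s: -2
SI base units of gravitational potential energy: kg·m²/s²

Answer: kg·m²/s²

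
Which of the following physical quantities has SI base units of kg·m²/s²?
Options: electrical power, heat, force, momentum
Checking the SI base units of each option:
  electrical power (P = IV): kg·m²/s³  ✗
  heat (Q = mcΔT): kg·m²/s²  ✓ matches
  force (F = ma): kg·m/s²  ✗
  momentum (p = mv): kg·m/s  ✗

Only heat has units kg·m²/s².

Answer: heat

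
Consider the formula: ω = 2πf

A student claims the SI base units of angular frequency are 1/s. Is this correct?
Units of each symbol in ω = 2πf:
  f (frequency): 1/s
  The factor 2π is dimensionless.

Multiplying the contributions: [1/s]
Adding exponents of each base unit: s: -1
SI base units of angular frequency: 1/s

The claimed units 1/s match the derived units, so the claim is correct.

Answer: Yes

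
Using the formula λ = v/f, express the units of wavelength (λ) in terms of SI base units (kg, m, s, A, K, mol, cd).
Units of each symbol in λ = v/f:
  v (wave speed): m/s
  f (frequency): 1/s  → in the denominator, contributes s

Multiplying the contributions: [m/s] · [s]
Adding exponents of each base unit: m: 1
SI base units of wavelength: m

Answer: m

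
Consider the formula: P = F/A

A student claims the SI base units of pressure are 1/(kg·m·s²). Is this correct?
Units of each symbol in P = F/A:
  F (force): kg·m/s²
  A (area): m²  → in the denominator, contributes 1/m²

Multiplying the contributions: [kg·m/s²] · [1/m²]
Adding exponents of each base unit: kg: 1, m: -1, s: -2
SI base units of pressure: kg/(m·s²)

The claimed units 1/(kg·m·s²) (exponents kg: -1, m: -1, s: -2) do not match the derived units kg/(m·s²) (exponents kg: 1, m: -1, s: -2), so the claim is incorrect.

Answer: No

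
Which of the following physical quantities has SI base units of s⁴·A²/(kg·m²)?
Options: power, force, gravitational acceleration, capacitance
Checking the SI base units of each option:
  power (P = W/t): kg·m²/s³  ✗
  force (F = ma): kg·m/s²  ✗
  gravitational acceleration (g = GM/r²): m/s²  ✗
  capacitance (C = Q/V): s⁴·A²/(kg·m²)  ✓ matches

Only capacitance has units s⁴·A²/(kg·m²).

Answer: capacitance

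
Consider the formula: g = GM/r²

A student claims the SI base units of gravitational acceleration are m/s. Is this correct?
Units of each symbol in g = GM/r²:
  G (gravitational constant): m³/(kg·s²)
  M (mass): kg
  r (distance): m  → to the power 2 in the denominator, contributes 1/m²

Multiplying the contributions: [m³/(kg·s²)] · [kg] · [1/m²]
Adding exponents of each base unit: m: 1, s: -2
SI base units of gravitational acceleration: m/s²

The claimed units m/s (exponents m: 1, s: -1) do not match the derived units m/s² (exponents m: 1, s: -2), so the claim is incorrect.

Answer: No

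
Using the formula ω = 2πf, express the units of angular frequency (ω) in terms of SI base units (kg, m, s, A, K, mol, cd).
Units of each symbol in ω = 2πf:
  f (frequency): 1/s
  The factor 2π is dimensionless.

Multiplying the contributions: [1/s]
Adding exponents of each base unit: s: -1
SI base units of angular frequency: 1/s

Answer: 1/s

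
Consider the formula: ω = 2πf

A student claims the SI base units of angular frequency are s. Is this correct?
Units of each symbol in ω = 2πf:
  f (frequency): 1/s
  The factor 2π is dimensionless.

Multiplying the contributions: [1/s]
Adding exponents of each base unit: s: -1
SI base units of angular frequency: 1/s

The claimed units s (exponents s: 1) do not match the derived units 1/s (exponents s: -1), so the claim is incorrect.

Answer: No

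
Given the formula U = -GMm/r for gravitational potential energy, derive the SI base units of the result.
Units of each symbol in U = -GMm/r:
  G (gravitational constant): m³/(kg·s²)
  M (mass): kg
  m (mass): kg
  r (distance): m  → in the denominator, contributes 1/m
  The minus sign does not affect the units.

Multiplying the contributions: [m³/(kg·s²)] · [kg] · [kg] · [1/m]
Adding exponents of each base unit: kg: 1, m: 2, s: -2
SI base units of gravitational potential energy: kg·m²/s²

Answer: kg·m²/s²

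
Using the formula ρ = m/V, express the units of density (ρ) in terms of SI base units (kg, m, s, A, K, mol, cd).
Units of each symbol in ρ = m/V:
  m (mass): kg
  V (volume): m³  → in the denominator, contributes 1/m³

Multiplying the contributions: [kg] · [1/m³]
Adding exponents of each base unit: kg: 1, m: -3
SI base units of density: kg/m³

Answer: kg/m³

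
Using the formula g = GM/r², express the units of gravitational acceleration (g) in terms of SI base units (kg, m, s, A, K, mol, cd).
Units of each symbol in g = GM/r²:
  G (gravitational constant): m³/(kg·s²)
  M (mass): kg
  r (distance): m  → to the power 2 in the denominator, contributes 1/m²

Multiplying the contributions: [m³/(kg·s²)] · [kg] · [1/m²]
Adding exponents of each base unit: m: 1, s: -2
SI base units of gravitational acceleration: m/s²

Answer: m/s²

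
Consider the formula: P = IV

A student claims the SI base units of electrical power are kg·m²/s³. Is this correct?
Units of each symbol in P = IV:
  I (current): A
  V (voltage, in volts): kg·m²/(s³·A)

Multiplying the contributions: [A] · [kg·m²/(s³·A)]
Adding exponents of each base unit: kg: 1, m: 2, s: -3
SI base units of electrical power: kg·m²/s³

The claimed units kg·m²/s³ match the derived units, so the claim is correct.

Answer: Yes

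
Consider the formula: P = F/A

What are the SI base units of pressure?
Units of each symbol in P = F/A:
  F (force): kg·m/s²
  A (area): m²  → in the denominator, contributes 1/m²

Multiplying the contributions: [kg·m/s²] · [1/m²]
Adding exponents of each base unit: kg: 1, m: -1, s: -2
SI base units of pressure: kg/(m·s²)

Answer: kg/(m·s²)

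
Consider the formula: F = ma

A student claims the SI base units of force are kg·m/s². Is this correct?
Units of each symbol in F = ma:
  m (mass): kg
  a (acceleration): m/s²

Multiplying the contributions: [kg] · [m/s²]
Adding exponents of each base unit: kg: 1, m: 1, s: -2
SI base units of force: kg·m/s²

The claimed units kg·m/s² match the derived units, so the claim is correct.

Answer: Yes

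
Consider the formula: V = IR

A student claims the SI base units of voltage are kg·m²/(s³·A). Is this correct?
Units of each symbol in V = IR:
  I (current): A
  R (resistance, in ohms): kg·m²/(s³·A²)

Multiplying the contributions: [A] · [kg·m²/(s³·A²)]
Adding exponents of each base unit: kg: 1, m: 2, s: -3, A: -1
SI base units of voltage: kg·m²/(s³·A)

The claimed units kg·m²/(s³·A) match the derived units, so the claim is correct.

Answer: Yes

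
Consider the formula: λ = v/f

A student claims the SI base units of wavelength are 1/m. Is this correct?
Units of each symbol in λ = v/f:
  v (wave speed): m/s
  f (frequency): 1/s  → in the denominator, contributes s

Multiplying the contributions: [m/s] · [s]
Adding exponents of each base unit: m: 1
SI base units of wavelength: m

The claimed units 1/m (exponents m: -1) do not match the derived units m (exponents m: 1), so the claim is incorrect.

Answer: No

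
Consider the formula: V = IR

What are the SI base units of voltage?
Units of each symbol in V = IR:
  I (current): A
  R (resistance, in ohms): kg·m²/(s³·A²)

Multiplying the contributions: [A] · [kg·m²/(s³·A²)]
Adding exponents of each base unit: kg: 1, m: 2, s: -3, A: -1
SI base units of voltage: kg·m²/(s³·A)

Answer: kg·m²/(s³·A)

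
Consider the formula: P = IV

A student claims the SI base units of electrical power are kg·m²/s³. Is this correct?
Units of each symbol in P = IV:
  I (current): A
  V (voltage, in volts): kg·m²/(s³·A)

Multiplying the contributions: [A] · [kg·m²/(s³·A)]
Adding exponents of each base unit: kg: 1, m: 2, s: -3
SI base units of electrical power: kg·m²/s³

The claimed units kg·m²/s³ match the derived units, so the claim is correct.

Answer: Yes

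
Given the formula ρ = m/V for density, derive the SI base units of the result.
Units of each symbol in ρ = m/V:
  m (mass): kg
  V (volume): m³  → in the denominator, contributes 1/m³

Multiplying the contributions: [kg] · [1/m³]
Adding exponents of each base unit: kg: 1, m: -3
SI base units of density: kg/m³

Answer: kg/m³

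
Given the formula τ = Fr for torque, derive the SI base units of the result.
Units of each symbol in τ = Fr:
  F (force): kg·m/s²
  r (lever arm): m

Multiplying the contributions: [kg·m/s²] · [m]
Adding exponents of each base unit: kg: 1, m: 2, s: -2
SI base units of torque: kg·m²/s²

Answer: kg·m²/s²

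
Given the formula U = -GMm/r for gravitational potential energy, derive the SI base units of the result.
Units of each symbol in U = -GMm/r:
  G (gravitational constant): m³/(kg·s²)
  M (mass): kg
  m (mass): kg
  r (distance): m  → in the denominator, contributes 1/m
  The minus sign does not affect the units.

Multiplying the contributions: [m³/(kg·s²)] · [kg] · [kg] · [1/m]
Adding exponents of each base unit: kg: 1, m: 2, s: -2
SI base units of gravitational potential energy: kg·m²/s²

Answer: kg·m²/s²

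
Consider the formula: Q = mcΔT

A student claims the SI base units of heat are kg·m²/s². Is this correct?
Units of each symbol in Q = mcΔT:
  m (mass): kg
  c (specific heat capacity, in J/(kg·K)): m²/(s²·K)
  ΔT (temperature change): K

Multiplying the contributions: [kg] · [m²/(s²·K)] · [K]
Adding exponents of each base unit: kg: 1, m: 2, s: -2
SI base units of heat: kg·m²/s²

The claimed units kg·m²/s² match the derived units, so the claim is correct.

Answer: Yes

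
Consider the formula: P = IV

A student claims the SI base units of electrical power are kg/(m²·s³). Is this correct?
Units of each symbol in P = IV:
  I (current): A
  V (voltage, in volts): kg·m²/(s³·A)

Multiplying the contributions: [A] · [kg·m²/(s³·A)]
Adding exponents of each base unit: kg: 1, m: 2, s: -3
SI base units of electrical power: kg·m²/s³

The claimed units kg/(m²·s³) (exponents kg: 1, m: -2, s: -3) do not match the derived units kg·m²/s³ (exponents kg: 1, m: 2, s: -3), so the claim is incorrect.

Answer: No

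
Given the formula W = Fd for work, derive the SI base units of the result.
Units of each symbol in W = Fd:
  F (force): kg·m/s²
  d (displacement): m

Multiplying the contributions: [kg·m/s²] · [m]
Adding exponents of each base unit: kg: 1, m: 2, s: -2
SI base units of work: kg·m²/s²

Answer: kg·m²/s²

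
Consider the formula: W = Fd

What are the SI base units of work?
Units of each symbol in W = Fd:
  F (force): kg·m/s²
  d (displacement): m

Multiplying the contributions: [kg·m/s²] · [m]
Adding exponents of each base unit: kg: 1, m: 2, s: -2
SI base units of work: kg·m²/s²

Answer: kg·m²/s²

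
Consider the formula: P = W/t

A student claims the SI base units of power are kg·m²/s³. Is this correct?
Units of each symbol in P = W/t:
  W (work): kg·m²/s²
  t (time): s  → in the denominator, contributes 1/s

Multiplying the contributions: [kg·m²/s²] · [1/s]
Adding exponents of each base unit: kg: 1, m: 2, s: -3
SI base units of power: kg·m²/s³

The claimed units kg·m²/s³ match the derived units, so the claim is correct.

Answer: Yes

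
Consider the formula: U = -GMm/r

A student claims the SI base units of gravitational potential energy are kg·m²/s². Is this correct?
Units of each symbol in U = -GMm/r:
  G (gravitational constant): m³/(kg·s²)
  M (mass): kg
  m (mass): kg
  r (distance): m  → in the denominator, contributes 1/m
  The minus sign does not affect the units.

Multiplying the contributions: [m³/(kg·s²)] · [kg] · [kg] · [1/m]
Adding exponents of each base unit: kg: 1, m: 2, s: -2
SI base units of gravitational potential energy: kg·m²/s²

The claimed units kg·m²/s² match the derived units, so the claim is correct.

Answer: Yes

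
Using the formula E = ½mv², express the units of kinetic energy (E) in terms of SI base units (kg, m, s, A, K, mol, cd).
Units of each symbol in E = ½mv²:
  m (mass): kg
  v (speed): m/s  → to the power 2, contributes m²/s²
  The factor ½ is dimensionless.

Multiplying the contributions: [kg] · [m²/s²]
Adding exponents of each base unit: kg: 1, m: 2, s: -2
SI base units of kinetic energy: kg·m²/s²

Answer: kg·m²/s²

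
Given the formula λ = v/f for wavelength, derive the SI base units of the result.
Units of each symbol in λ = v/f:
  v (wave speed): m/s
  f (frequency): 1/s  → in the denominator, contributes s

Multiplying the contributions: [m/s] · [s]
Adding exponents of each base unit: m: 1
SI base units of wavelength: m

Answer: m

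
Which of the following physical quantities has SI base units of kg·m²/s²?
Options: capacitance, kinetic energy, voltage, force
Checking the SI base units of each option:
  capacitance (C = Q/V): s⁴·A²/(kg·m²)  ✗
  kinetic energy (E = ½mv²): kg·m²/s²  ✓ matches
  voltage (V = IR): kg·m²/(s³·A)  ✗
  force (F = ma): kg·m/s²  ✗

Only kinetic energy has units kg·m²/s².

Answer: kinetic energy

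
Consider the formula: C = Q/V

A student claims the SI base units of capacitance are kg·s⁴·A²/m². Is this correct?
Units of each symbol in C = Q/V:
  Q (charge, in coulombs): s·A
  V (voltage, in volts): kg·m²/(s³·A)  → in the denominator, contributes s³·A/(kg·m²)

Multiplying the contributions: [s·A] · [s³·A/(kg·m²)]
Adding exponents of each base unit: kg: -1, m: -2, s: 4, A: 2
SI base units of capacitance: s⁴·A²/(kg·m²)

The claimed units kg·s⁴·A²/m² (exponents kg: 1, m: -2, s: 4, A: 2) do not match the derived units s⁴·A²/(kg·m²) (exponents kg: -1, m: -2, s: 4, A: 2), so the claim is incorrect.

Answer: No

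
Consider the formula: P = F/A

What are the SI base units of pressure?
Units of each symbol in P = F/A:
  F (force): kg·m/s²
  A (area): m²  → in the denominator, contributes 1/m²

Multiplying the contributions: [kg·m/s²] · [1/m²]
Adding exponents of each base unit: kg: 1, m: -1, s: -2
SI base units of pressure: kg/(m·s²)

Answer: kg/(m·s²)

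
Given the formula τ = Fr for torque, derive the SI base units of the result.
Units of each symbol in τ = Fr:
  F (force): kg·m/s²
  r (lever arm): m

Multiplying the contributions: [kg·m/s²] · [m]
Adding exponents of each base unit: kg: 1, m: 2, s: -2
SI base units of torque: kg·m²/s²

Answer: kg·m²/s²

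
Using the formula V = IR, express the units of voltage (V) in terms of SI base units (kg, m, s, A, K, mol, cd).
Units of each symbol in V = IR:
  I (current): A
  R (resistance, in ohms): kg·m²/(s³·A²)

Multiplying the contributions: [A] · [kg·m²/(s³·A²)]
Adding exponents of each base unit: kg: 1, m: 2, s: -3, A: -1
SI base units of voltage: kg·m²/(s³·A)

Answer: kg·m²/(s³·A)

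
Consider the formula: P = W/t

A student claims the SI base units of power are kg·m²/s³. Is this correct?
Units of each symbol in P = W/t:
  W (work): kg·m²/s²
  t (time): s  → in the denominator, contributes 1/s

Multiplying the contributions: [kg·m²/s²] · [1/s]
Adding exponents of each base unit: kg: 1, m: 2, s: -3
SI base units of power: kg·m²/s³

The claimed units kg·m²/s³ match the derived units, so the claim is correct.

Answer: Yes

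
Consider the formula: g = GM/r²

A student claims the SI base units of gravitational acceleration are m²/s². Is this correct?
Units of each symbol in g = GM/r²:
  G (gravitational constant): m³/(kg·s²)
  M (mass): kg
  r (distance): m  → to the power 2 in the denominator, contributes 1/m²

Multiplying the contributions: [m³/(kg·s²)] · [kg] · [1/m²]
Adding exponents of each base unit: m: 1, s: -2
SI base units of gravitational acceleration: m/s²

The claimed units m²/s² (exponents m: 2, s: -2) do not match the derived units m/s² (exponents m: 1, s: -2), so the claim is incorrect.

Answer: No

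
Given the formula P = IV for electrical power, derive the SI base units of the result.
Units of each symbol in P = IV:
  I (current): A
  V (voltage, in volts): kg·m²/(s³·A)

Multiplying the contributions: [A] · [kg·m²/(s³·A)]
Adding exponents of each base unit: kg: 1, m: 2, s: -3
SI base units of electrical power: kg·m²/s³

Answer: kg·m²/s³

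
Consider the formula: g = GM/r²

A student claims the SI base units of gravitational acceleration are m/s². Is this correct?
Units of each symbol in g = GM/r²:
  G (gravitational constant): m³/(kg·s²)
  M (mass): kg
  r (distance): m  → to the power 2 in the denominator, contributes 1/m²

Multiplying the contributions: [m³/(kg·s²)] · [kg] · [1/m²]
Adding exponents of each base unit: m: 1, s: -2
SI base units of gravitational acceleration: m/s²

The claimed units m/s² match the derived units, so the claim is correct.

Answer: Yes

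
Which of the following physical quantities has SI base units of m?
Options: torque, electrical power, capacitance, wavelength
Checking the SI base units of each option:
  torque (τ = Fr): kg·m²/s²  ✗
  electrical power (P = IV): kg·m²/s³  ✗
  capacitance (C = Q/V): s⁴·A²/(kg·m²)  ✗
  wavelength (λ = v/f): m  ✓ matches

Only wavelength has units m.

Answer: wavelength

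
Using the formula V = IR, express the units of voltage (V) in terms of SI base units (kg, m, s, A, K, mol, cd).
Units of each symbol in V = IR:
  I (current): A
  R (resistance, in ohms): kg·m²/(s³·A²)

Multiplying the contributions: [A] · [kg·m²/(s³·A²)]
Adding exponents of each base unit: kg: 1, m: 2, s: -3, A: -1
SI base units of voltage: kg·m²/(s³·A)

Answer: kg·m²/(s³·A)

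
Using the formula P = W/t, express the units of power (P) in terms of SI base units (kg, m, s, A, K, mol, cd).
Units of each symbol in P = W/t:
  W (work): kg·m²/s²
  t (time): s  → in the denominator, contributes 1/s

Multiplying the contributions: [kg·m²/s²] · [1/s]
Adding exponents of each base unit: kg: 1, m: 2, s: -3
SI base units of power: kg·m²/s³

Answer: kg·m²/s³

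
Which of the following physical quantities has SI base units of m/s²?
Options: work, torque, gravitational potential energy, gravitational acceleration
Checking the SI base units of each option:
  work (W = Fd): kg·m²/s²  ✗
  torque (τ = Fr): kg·m²/s²  ✗
  gravitational potential energy (U = -GMm/r): kg·m²/s²  ✗
  gravitational acceleration (g = GM/r²): m/s²  ✓ matches

Only gravitational acceleration has units m/s².

Answer: gravitational acceleration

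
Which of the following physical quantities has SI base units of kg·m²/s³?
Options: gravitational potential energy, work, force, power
Checking the SI base units of each option:
  gravitational potential energy (U = -GMm/r): kg·m²/s²  ✗
  work (W = Fd): kg·m²/s²  ✗
  force (F = ma): kg·m/s²  ✗
  power (P = W/t): kg·m²/s³  ✓ matches

Only power has units kg·m²/s³.

Answer: power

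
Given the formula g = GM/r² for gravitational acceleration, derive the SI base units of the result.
Units of each symbol in g = GM/r²:
  G (gravitational constant): m³/(kg·s²)
  M (mass): kg
  r (distance): m  → to the power 2 in the denominator, contributes 1/m²

Multiplying the contributions: [m³/(kg·s²)] · [kg] · [1/m²]
Adding exponents of each base unit: m: 1, s: -2
SI base units of gravitational acceleration: m/s²

Answer: m/s²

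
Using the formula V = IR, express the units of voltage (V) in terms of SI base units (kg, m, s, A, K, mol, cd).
Units of each symbol in V = IR:
  I (current): A
  R (resistance, in ohms): kg·m²/(s³·A²)

Multiplying the contributions: [A] · [kg·m²/(s³·A²)]
Adding exponents of each base unit: kg: 1, m: 2, s: -3, A: -1
SI base units of voltage: kg·m²/(s³·A)

Answer: kg·m²/(s³·A)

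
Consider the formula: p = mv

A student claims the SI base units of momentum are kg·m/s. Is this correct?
Units of each symbol in p = mv:
  m (mass): kg
  v (velocity): m/s

Multiplying the contributions: [kg] · [m/s]
Adding exponents of each base unit: kg: 1, m: 1, s: -1
SI base units of momentum: kg·m/s

The claimed units kg·m/s match the derived units, so the claim is correct.

Answer: Yes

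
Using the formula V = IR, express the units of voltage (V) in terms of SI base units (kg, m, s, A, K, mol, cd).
Units of each symbol in V = IR:
  I (current): A
  R (resistance, in ohms): kg·m²/(s³·A²)

Multiplying the contributions: [A] · [kg·m²/(s³·A²)]
Adding exponents of each base unit: kg: 1, m: 2, s: -3, A: -1
SI base units of voltage: kg·m²/(s³·A)

Answer: kg·m²/(s³·A)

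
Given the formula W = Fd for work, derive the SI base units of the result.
Units of each symbol in W = Fd:
  F (force): kg·m/s²
  d (displacement): m

Multiplying the contributions: [kg·m/s²] · [m]
Adding exponents of each base unit: kg: 1, m: 2, s: -2
SI base units of work: kg·m²/s²

Answer: kg·m²/s²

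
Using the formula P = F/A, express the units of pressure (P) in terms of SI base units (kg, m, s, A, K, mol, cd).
Units of each symbol in P = F/A:
  F (force): kg·m/s²
  A (area): m²  → in the denominator, contributes 1/m²

Multiplying the contributions: [kg·m/s²] · [1/m²]
Adding exponents of each base unit: kg: 1, m: -1, s: -2
SI base units of pressure: kg/(m·s²)

Answer: kg/(m·s²)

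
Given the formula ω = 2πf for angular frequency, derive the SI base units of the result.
Units of each symbol in ω = 2πf:
  f (frequency): 1/s
  The factor 2π is dimensionless.

Multiplying the contributions: [1/s]
Adding exponents of each base unit: s: -1
SI base units of angular frequency: 1/s

Answer: 1/s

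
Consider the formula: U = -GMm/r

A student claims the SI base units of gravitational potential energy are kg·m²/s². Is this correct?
Units of each symbol in U = -GMm/r:
  G (gravitational constant): m³/(kg·s²)
  M (mass): kg
  m (mass): kg
  r (distance): m  → in the denominator, contributes 1/m
  The minus sign does not affect the units.

Multiplying the contributions: [m³/(kg·s²)] · [kg] · [kg] · [1/m]
Adding exponents of each base unit: kg: 1, m: 2, s: -2
SI base units of gravitational potential energy: kg·m²/s²

The claimed units kg·m²/s² match the derived units, so the claim is correct.

Answer: Yes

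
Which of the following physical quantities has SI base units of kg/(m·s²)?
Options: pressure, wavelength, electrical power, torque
Checking the SI base units of each option:
  pressure (P = F/A): kg/(m·s²)  ✓ matches
  wavelength (λ = v/f): m  ✗
  electrical power (P = IV): kg·m²/s³  ✗
  torque (τ = Fr): kg·m²/s²  ✗

Only pressure has units kg/(m·s²).

Answer: pressure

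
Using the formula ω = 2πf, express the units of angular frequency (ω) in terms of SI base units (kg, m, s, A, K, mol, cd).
Units of each symbol in ω = 2πf:
  f (frequency): 1/s
  The factor 2π is dimensionless.

Multiplying the contributions: [1/s]
Adding exponents of each base unit: s: -1
SI base units of angular frequency: 1/s

Answer: 1/s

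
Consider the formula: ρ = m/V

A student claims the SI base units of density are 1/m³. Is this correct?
Units of each symbol in ρ = m/V:
  m (mass): kg
  V (volume): m³  → in the denominator, contributes 1/m³

Multiplying the contributions: [kg] · [1/m³]
Adding exponents of each base unit: kg: 1, m: -3
SI base units of density: kg/m³

The claimed units 1/m³ (exponents m: -3) do not match the derived units kg/m³ (exponents kg: 1, m: -3), so the claim is incorrect.

Answer: No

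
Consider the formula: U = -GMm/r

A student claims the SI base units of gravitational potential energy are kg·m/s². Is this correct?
Units of each symbol in U = -GMm/r:
  G (gravitational constant): m³/(kg·s²)
  M (mass): kg
  m (mass): kg
  r (distance): m  → in the denominator, contributes 1/m
  The minus sign does not affect the units.

Multiplying the contributions: [m³/(kg·s²)] · [kg] · [kg] · [1/m]
Adding exponents of each base unit: kg: 1, m: 2, s: -2
SI base units of gravitational potential energy: kg·m²/s²

The claimed units kg·m/s² (exponents kg: 1, m: 1, s: -2) do not match the derived units kg·m²/s² (exponents kg: 1, m: 2, s: -2), so the claim is incorrect.

Answer: No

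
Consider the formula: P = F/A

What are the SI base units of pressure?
Units of each symbol in P = F/A:
  F (force): kg·m/s²
  A (area): m²  → in the denominator, contributes 1/m²

Multiplying the contributions: [kg·m/s²] · [1/m²]
Adding exponents of each base unit: kg: 1, m: -1, s: -2
SI base units of pressure: kg/(m·s²)

Answer: kg/(m·s²)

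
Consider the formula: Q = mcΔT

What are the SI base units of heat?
Units of each symbol in Q = mcΔT:
  m (mass): kg
  c (specific heat capacity, in J/(kg·K)): m²/(s²·K)
  ΔT (temperature change): K

Multiplying the contributions: [kg] · [m²/(s²·K)] · [K]
Adding exponents of each base unit: kg: 1, m: 2, s: -2
SI base units of heat: kg·m²/s²

Answer: kg·m²/s²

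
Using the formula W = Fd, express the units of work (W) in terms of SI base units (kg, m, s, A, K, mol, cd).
Units of each symbol in W = Fd:
  F (force): kg·m/s²
  d (displacement): m

Multiplying the contributions: [kg·m/s²] · [m]
Adding exponents of each base unit: kg: 1, m: 2, s: -2
SI base units of work: kg·m²/s²

Answer: kg·m²/s²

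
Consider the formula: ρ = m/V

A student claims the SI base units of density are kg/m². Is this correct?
Units of each symbol in ρ = m/V:
  m (mass): kg
  V (volume): m³  → in the denominator, contributes 1/m³

Multiplying the contributions: [kg] · [1/m³]
Adding exponents of each base unit: kg: 1, m: -3
SI base units of density: kg/m³

The claimed units kg/m² (exponents kg: 1, m: -2) do not match the derived units kg/m³ (exponents kg: 1, m: -3), so the claim is incorrect.

Answer: No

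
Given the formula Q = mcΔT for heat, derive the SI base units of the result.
Units of each symbol in Q = mcΔT:
  m (mass): kg
  c (specific heat capacity, in J/(kg·K)): m²/(s²·K)
  ΔT (temperature change): K

Multiplying the contributions: [kg] · [m²/(s²·K)] · [K]
Adding exponents of each base unit: kg: 1, m: 2, s: -2
SI base units of heat: kg·m²/s²

Answer: kg·m²/s²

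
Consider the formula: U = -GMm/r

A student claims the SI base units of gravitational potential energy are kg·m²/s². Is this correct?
Units of each symbol in U = -GMm/r:
  G (gravitational constant): m³/(kg·s²)
  M (mass): kg
  m (mass): kg
  r (distance): m  → in the denominator, contributes 1/m
  The minus sign does not affect the units.

Multiplying the contributions: [m³/(kg·s²)] · [kg] · [kg] · [1/m]
Adding exponents of each base unit: kg: 1, m: 2, s: -2
SI base units of gravitational potential energy: kg·m²/s²

The claimed units kg·m²/s² match the derived units, so the claim is correct.

Answer: Yes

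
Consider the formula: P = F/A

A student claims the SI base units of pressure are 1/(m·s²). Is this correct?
Units of each symbol in P = F/A:
  F (force): kg·m/s²
  A (area): m²  → in the denominator, contributes 1/m²

Multiplying the contributions: [kg·m/s²] · [1/m²]
Adding exponents of each base unit: kg: 1, m: -1, s: -2
SI base units of pressure: kg/(m·s²)

The claimed units 1/(m·s²) (exponents m: -1, s: -2) do not match the derived units kg/(m·s²) (exponents kg: 1, m: -1, s: -2), so the claim is incorrect.

Answer: No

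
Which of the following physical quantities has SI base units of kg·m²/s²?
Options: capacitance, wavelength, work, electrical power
Checking the SI base units of each option:
  capacitance (C = Q/V): s⁴·A²/(kg·m²)  ✗
  wavelength (λ = v/f): m  ✗
  work (W = Fd): kg·m²/s²  ✓ matches
  electrical power (P = IV): kg·m²/s³  ✗

Only work has units kg·m²/s².

Answer: work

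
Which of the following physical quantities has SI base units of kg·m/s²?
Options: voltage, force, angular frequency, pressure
Checking the SI base units of each option:
  voltage (V = IR): kg·m²/(s³·A)  ✗
  force (F = ma): kg·m/s²  ✓ matches
  angular frequency (ω = 2πf): 1/s  ✗
  pressure (P = F/A): kg/(m·s²)  ✗

Only force has units kg·m/s².

Answer: force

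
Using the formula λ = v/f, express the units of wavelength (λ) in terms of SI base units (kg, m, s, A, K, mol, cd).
Units of each symbol in λ = v/f:
  v (wave speed): m/s
  f (frequency): 1/s  → in the denominator, contributes s

Multiplying the contributions: [m/s] · [s]
Adding exponents of each base unit: m: 1
SI base units of wavelength: m

Answer: m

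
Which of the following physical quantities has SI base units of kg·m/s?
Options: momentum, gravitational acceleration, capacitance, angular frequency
Checking the SI base units of each option:
  momentum (p = mv): kg·m/s  ✓ matches
  gravitational acceleration (g = GM/r²): m/s²  ✗
  capacitance (C = Q/V): s⁴·A²/(kg·m²)  ✗
  angular frequency (ω = 2πf): 1/s  ✗

Only momentum has units kg·m/s.

Answer: momentum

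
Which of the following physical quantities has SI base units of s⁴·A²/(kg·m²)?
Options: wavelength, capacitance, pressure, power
Checking the SI base units of each option:
  wavelength (λ = v/f): m  ✗
  capacitance (C = Q/V): s⁴·A²/(kg·m²)  ✓ matches
  pressure (P = F/A): kg/(m·s²)  ✗
  power (P = W/t): kg·m²/s³  ✗

Only capacitance has units s⁴·A²/(kg·m²).

Answer: capacitance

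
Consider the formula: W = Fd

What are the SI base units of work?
Units of each symbol in W = Fd:
  F (force): kg·m/s²
  d (displacement): m

Multiplying the contributions: [kg·m/s²] · [m]
Adding exponents of each base unit: kg: 1, m: 2, s: -2
SI base units of work: kg·m²/s²

Answer: kg·m²/s²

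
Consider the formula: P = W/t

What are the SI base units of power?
Units of each symbol in P = W/t:
  W (work): kg·m²/s²
  t (time): s  → in the denominator, contributes 1/s

Multiplying the contributions: [kg·m²/s²] · [1/s]
Adding exponents of each base unit: kg: 1, m: 2, s: -3
SI base units of power: kg·m²/s³

Answer: kg·m²/s³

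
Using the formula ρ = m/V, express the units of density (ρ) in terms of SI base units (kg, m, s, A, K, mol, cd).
Units of each symbol in ρ = m/V:
  m (mass): kg
  V (volume): m³  → in the denominator, contributes 1/m³

Multiplying the contributions: [kg] · [1/m³]
Adding exponents of each base unit: kg: 1, m: -3
SI base units of density: kg/m³

Answer: kg/m³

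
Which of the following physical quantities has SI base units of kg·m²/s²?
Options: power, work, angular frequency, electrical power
Checking the SI base units of each option:
  power (P = W/t): kg·m²/s³  ✗
  work (W = Fd): kg·m²/s²  ✓ matches
  angular frequency (ω = 2πf): 1/s  ✗
  electrical power (P = IV): kg·m²/s³  ✗

Only work has units kg·m²/s².

Answer: work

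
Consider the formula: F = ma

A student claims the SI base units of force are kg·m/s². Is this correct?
Units of each symbol in F = ma:
  m (mass): kg
  a (acceleration): m/s²

Multiplying the contributions: [kg] · [m/s²]
Adding exponents of each base unit: kg: 1, m: 1, s: -2
SI base units of force: kg·m/s²

The claimed units kg·m/s² match the derived units, so the claim is correct.

Answer: Yes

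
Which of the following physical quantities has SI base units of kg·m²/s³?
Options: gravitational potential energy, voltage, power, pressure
Checking the SI base units of each option:
  gravitational potential energy (U = -GMm/r): kg·m²/s²  ✗
  voltage (V = IR): kg·m²/(s³·A)  ✗
  power (P = W/t): kg·m²/s³  ✓ matches
  pressure (P = F/A): kg/(m·s²)  ✗

Only power has units kg·m²/s³.

Answer: power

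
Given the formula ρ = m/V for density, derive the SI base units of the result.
Units of each symbol in ρ = m/V:
  m (mass): kg
  V (volume): m³  → in the denominator, contributes 1/m³

Multiplying the contributions: [kg] · [1/m³]
Adding exponents of each base unit: kg: 1, m: -3
SI base units of density: kg/m³

Answer: kg/m³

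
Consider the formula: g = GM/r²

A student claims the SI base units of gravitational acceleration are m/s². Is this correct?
Units of each symbol in g = GM/r²:
  G (gravitational constant): m³/(kg·s²)
  M (mass): kg
  r (distance): m  → to the power 2 in the denominator, contributes 1/m²

Multiplying the contributions: [m³/(kg·s²)] · [kg] · [1/m²]
Adding exponents of each base unit: m: 1, s: -2
SI base units of gravitational acceleration: m/s²

The claimed units m/s² match the derived units, so the claim is correct.

Answer: Yes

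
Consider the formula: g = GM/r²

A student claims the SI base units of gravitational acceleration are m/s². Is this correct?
Units of each symbol in g = GM/r²:
  G (gravitational constant): m³/(kg·s²)
  M (mass): kg
  r (distance): m  → to the power 2 in the denominator, contributes 1/m²

Multiplying the contributions: [m³/(kg·s²)] · [kg] · [1/m²]
Adding exponents of each base unit: m: 1, s: -2
SI base units of gravitational acceleration: m/s²

The claimed units m/s² match the derived units, so the claim is correct.

Answer: Yes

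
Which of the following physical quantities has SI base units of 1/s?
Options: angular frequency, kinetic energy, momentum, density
Checking the SI base units of each option:
  angular frequency (ω = 2πf): 1/s  ✓ matches
  kinetic energy (E = ½mv²): kg·m²/s²  ✗
  momentum (p = mv): kg·m/s  ✗
  density (ρ = m/V): kg/m³  ✗

Only angular frequency has units 1/s.

Answer: angular frequency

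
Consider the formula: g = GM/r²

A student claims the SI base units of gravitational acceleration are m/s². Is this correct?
Units of each symbol in g = GM/r²:
  G (gravitational constant): m³/(kg·s²)
  M (mass): kg
  r (distance): m  → to the power 2 in the denominator, contributes 1/m²

Multiplying the contributions: [m³/(kg·s²)] · [kg] · [1/m²]
Adding exponents of each base unit: m: 1, s: -2
SI base units of gravitational acceleration: m/s²

The claimed units m/s² match the derived units, so the claim is correct.

Answer: Yes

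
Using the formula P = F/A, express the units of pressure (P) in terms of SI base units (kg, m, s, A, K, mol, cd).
Units of each symbol in P = F/A:
  F (force): kg·m/s²
  A (area): m²  → in the denominator, contributes 1/m²

Multiplying the contributions: [kg·m/s²] · [1/m²]
Adding exponents of each base unit: kg: 1, m: -1, s: -2
SI base units of pressure: kg/(m·s²)

Answer: kg/(m·s²)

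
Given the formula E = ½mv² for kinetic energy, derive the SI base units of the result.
Units of each symbol in E = ½mv²:
  m (mass): kg
  v (speed): m/s  → to the power 2, contributes m²/s²
  The factor ½ is dimensionless.

Multiplying the contributions: [kg] · [m²/s²]
Adding exponents of each base unit: kg: 1, m: 2, s: -2
SI base units of kinetic energy: kg·m²/s²

Answer: kg·m²/s²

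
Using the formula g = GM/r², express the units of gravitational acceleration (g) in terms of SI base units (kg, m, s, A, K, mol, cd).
Units of each symbol in g = GM/r²:
  G (gravitational constant): m³/(kg·s²)
  M (mass): kg
  r (distance): m  → to the power 2 in the denominator, contributes 1/m²

Multiplying the contributions: [m³/(kg·s²)] · [kg] · [1/m²]
Adding exponents of each base unit: m: 1, s: -2
SI base units of gravitational acceleration: m/s²

Answer: m/s²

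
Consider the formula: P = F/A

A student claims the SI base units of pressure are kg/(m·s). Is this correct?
Units of each symbol in P = F/A:
  F (force): kg·m/s²
  A (area): m²  → in the denominator, contributes 1/m²

Multiplying the contributions: [kg·m/s²] · [1/m²]
Adding exponents of each base unit: kg: 1, m: -1, s: -2
SI base units of pressure: kg/(m·s²)

The claimed units kg/(m·s) (exponents kg: 1, m: -1, s: -1) do not match the derived units kg/(m·s²) (exponents kg: 1, m: -1, s: -2), so the claim is incorrect.

Answer: No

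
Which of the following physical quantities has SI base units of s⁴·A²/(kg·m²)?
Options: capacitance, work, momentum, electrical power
Checking the SI base units of each option:
  capacitance (C = Q/V): s⁴·A²/(kg·m²)  ✓ matches
  work (W = Fd): kg·m²/s²  ✗
  momentum (p = mv): kg·m/s  ✗
  electrical power (P = IV): kg·m²/s³  ✗

Only capacitance has units s⁴·A²/(kg·m²).

Answer: capacitance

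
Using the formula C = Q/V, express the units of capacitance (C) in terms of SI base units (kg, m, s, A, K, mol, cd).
Units of each symbol in C = Q/V:
  Q (charge, in coulombs): s·A
  V (voltage, in volts): kg·m²/(s³·A)  → in the denominator, contributes s³·A/(kg·m²)

Multiplying the contributions: [s·A] · [s³·A/(kg·m²)]
Adding exponents of each base unit: kg: -1, m: -2, s: 4, A: 2
SI base units of capacitance: s⁴·A²/(kg·m²)

Answer: s⁴·A²/(kg·m²)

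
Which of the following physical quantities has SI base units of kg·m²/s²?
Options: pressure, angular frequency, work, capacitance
Checking the SI base units of each option:
  pressure (P = F/A): kg/(m·s²)  ✗
  angular frequency (ω = 2πf): 1/s  ✗
  work (W = Fd): kg·m²/s²  ✓ matches
  capacitance (C = Q/V): s⁴·A²/(kg·m²)  ✗

Only work has units kg·m²/s².

Answer: work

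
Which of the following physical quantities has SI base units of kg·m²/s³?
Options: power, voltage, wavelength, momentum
Checking the SI base units of each option:
  power (P = W/t): kg·m²/s³  ✓ matches
  voltage (V = IR): kg·m²/(s³·A)  ✗
  wavelength (λ = v/f): m  ✗
  momentum (p = mv): kg·m/s  ✗

Only power has units kg·m²/s³.

Answer: power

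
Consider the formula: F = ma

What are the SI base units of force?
Units of each symbol in F = ma:
  m (mass): kg
  a (acceleration): m/s²

Multiplying the contributions: [kg] · [m/s²]
Adding exponents of each base unit: kg: 1, m: 1, s: -2
SI base units of force: kg·m/s²

Answer: kg·m/s²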